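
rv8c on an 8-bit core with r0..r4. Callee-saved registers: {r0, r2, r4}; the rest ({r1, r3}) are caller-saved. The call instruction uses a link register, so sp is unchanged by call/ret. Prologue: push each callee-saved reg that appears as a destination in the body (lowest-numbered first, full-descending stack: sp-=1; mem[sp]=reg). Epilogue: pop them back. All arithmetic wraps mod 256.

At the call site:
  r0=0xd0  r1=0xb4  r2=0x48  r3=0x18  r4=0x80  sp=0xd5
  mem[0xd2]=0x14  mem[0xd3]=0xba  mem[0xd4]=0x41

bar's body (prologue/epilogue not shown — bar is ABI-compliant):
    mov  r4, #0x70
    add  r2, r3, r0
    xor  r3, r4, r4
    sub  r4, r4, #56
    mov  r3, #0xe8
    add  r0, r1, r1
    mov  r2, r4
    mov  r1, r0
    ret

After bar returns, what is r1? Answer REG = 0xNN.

prologue: push r0 -> mem[0xd4]=0xd0, sp=0xd4
prologue: push r2 -> mem[0xd3]=0x48, sp=0xd3
prologue: push r4 -> mem[0xd2]=0x80, sp=0xd2
body[0] mov  r4, #0x70 -> r4=0x70
body[1] add  r2, r3, r0 -> r2=0xe8
body[2] xor  r3, r4, r4 -> r3=0x00
body[3] sub  r4, r4, #56 -> r4=0x38
body[4] mov  r3, #0xe8 -> r3=0xe8
body[5] add  r0, r1, r1 -> r0=0x68
body[6] mov  r2, r4 -> r2=0x38
body[7] mov  r1, r0 -> r1=0x68
epilogue: pop r4=0x80, sp=0xd3
epilogue: pop r2=0x48, sp=0xd4
epilogue: pop r0=0xd0, sp=0xd5
r1 is caller-saved -> body value

REG = 0x68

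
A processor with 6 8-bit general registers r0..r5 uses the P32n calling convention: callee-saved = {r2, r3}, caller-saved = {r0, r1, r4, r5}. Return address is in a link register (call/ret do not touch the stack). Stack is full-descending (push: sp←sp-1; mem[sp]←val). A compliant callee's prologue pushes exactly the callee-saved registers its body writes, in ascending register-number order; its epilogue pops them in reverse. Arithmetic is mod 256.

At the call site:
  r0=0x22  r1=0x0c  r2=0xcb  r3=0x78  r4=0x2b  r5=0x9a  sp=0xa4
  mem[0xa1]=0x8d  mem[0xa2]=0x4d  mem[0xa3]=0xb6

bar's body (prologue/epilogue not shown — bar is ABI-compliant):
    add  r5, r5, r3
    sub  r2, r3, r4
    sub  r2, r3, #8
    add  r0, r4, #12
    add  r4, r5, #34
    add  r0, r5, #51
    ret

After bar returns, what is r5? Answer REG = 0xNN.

REG = 0x12

prologue: push r2 → mem[0xa3]=0xcb, sp=0xa3
body[0] add  r5, r5, r3 → r5=0x12
body[1] sub  r2, r3, r4 → r2=0x4d
body[2] sub  r2, r3, #8 → r2=0x70
body[3] add  r0, r4, #12 → r0=0x37
body[4] add  r4, r5, #34 → r4=0x34
body[5] add  r0, r5, #51 → r0=0x45
epilogue: pop r2=0xcb, sp=0xa4
r5 is caller-saved → body value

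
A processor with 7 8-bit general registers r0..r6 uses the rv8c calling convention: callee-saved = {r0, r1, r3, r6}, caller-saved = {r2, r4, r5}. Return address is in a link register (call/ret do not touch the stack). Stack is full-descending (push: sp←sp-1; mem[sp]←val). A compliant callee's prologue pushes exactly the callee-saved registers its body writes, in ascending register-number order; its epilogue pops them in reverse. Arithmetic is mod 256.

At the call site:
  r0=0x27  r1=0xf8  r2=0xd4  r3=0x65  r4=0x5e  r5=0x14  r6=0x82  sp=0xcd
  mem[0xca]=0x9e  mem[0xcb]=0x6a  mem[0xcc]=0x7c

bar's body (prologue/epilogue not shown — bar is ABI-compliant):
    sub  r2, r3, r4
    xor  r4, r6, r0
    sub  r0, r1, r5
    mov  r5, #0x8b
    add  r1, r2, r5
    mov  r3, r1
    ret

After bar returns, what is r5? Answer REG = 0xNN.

prologue: push r0 → mem[0xcc]=0x27, sp=0xcc
prologue: push r1 → mem[0xcb]=0xf8, sp=0xcb
prologue: push r3 → mem[0xca]=0x65, sp=0xca
body[0] sub  r2, r3, r4 → r2=0x07
body[1] xor  r4, r6, r0 → r4=0xa5
body[2] sub  r0, r1, r5 → r0=0xe4
body[3] mov  r5, #0x8b → r5=0x8b
body[4] add  r1, r2, r5 → r1=0x92
body[5] mov  r3, r1 → r3=0x92
epilogue: pop r3=0x65, sp=0xcb
epilogue: pop r1=0xf8, sp=0xcc
epilogue: pop r0=0x27, sp=0xcd
r5 is caller-saved → body value

REG = 0x8b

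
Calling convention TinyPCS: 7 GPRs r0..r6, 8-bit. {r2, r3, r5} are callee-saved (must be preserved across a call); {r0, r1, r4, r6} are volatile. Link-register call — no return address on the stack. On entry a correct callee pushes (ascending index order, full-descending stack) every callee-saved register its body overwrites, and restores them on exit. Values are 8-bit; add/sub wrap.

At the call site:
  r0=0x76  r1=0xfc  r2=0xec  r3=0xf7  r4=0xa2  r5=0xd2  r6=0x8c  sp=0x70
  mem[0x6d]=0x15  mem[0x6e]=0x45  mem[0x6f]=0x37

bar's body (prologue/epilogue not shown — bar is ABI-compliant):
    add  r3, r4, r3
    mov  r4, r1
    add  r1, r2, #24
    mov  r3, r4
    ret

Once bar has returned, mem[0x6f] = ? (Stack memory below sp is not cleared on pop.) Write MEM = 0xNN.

prologue: push r3 → mem[0x6f]=0xf7, sp=0x6f
body[0] add  r3, r4, r3 → r3=0x99
body[1] mov  r4, r1 → r4=0xfc
body[2] add  r1, r2, #24 → r1=0x04
body[3] mov  r3, r4 → r3=0xfc
epilogue: pop r3=0xf7, sp=0x70
prologue pushed ['r3'] at ['0x6f']

MEM = 0xf7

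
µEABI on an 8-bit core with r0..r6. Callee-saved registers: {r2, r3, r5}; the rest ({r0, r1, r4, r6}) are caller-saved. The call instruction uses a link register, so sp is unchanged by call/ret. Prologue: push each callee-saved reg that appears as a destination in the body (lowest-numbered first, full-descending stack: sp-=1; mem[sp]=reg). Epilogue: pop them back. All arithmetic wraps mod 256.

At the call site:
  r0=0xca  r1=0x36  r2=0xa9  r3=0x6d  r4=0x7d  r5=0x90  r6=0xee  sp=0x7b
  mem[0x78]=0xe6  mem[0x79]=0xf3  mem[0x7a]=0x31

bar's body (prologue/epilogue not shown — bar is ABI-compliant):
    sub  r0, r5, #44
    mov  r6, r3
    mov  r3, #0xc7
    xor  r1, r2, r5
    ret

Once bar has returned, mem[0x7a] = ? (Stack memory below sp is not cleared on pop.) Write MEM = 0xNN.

prologue: push r3 → mem[0x7a]=0x6d, sp=0x7a
body[0] sub  r0, r5, #44 → r0=0x64
body[1] mov  r6, r3 → r6=0x6d
body[2] mov  r3, #0xc7 → r3=0xc7
body[3] xor  r1, r2, r5 → r1=0x39
epilogue: pop r3=0x6d, sp=0x7b
prologue pushed ['r3'] at ['0x7a']

MEM = 0x6d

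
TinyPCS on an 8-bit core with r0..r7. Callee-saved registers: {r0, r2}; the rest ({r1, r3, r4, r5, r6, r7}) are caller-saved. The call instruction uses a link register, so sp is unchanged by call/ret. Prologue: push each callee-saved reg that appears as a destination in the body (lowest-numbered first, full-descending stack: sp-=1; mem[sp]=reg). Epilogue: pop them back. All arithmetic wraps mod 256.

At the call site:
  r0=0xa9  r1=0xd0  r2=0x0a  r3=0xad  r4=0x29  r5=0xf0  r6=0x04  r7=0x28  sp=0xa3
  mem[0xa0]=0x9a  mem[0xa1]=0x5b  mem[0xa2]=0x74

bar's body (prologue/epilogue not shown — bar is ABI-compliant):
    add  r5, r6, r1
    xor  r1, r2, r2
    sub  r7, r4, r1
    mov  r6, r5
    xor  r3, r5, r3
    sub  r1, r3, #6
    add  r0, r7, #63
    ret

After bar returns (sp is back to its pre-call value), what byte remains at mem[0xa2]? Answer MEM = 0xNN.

prologue: push r0 → mem[0xa2]=0xa9, sp=0xa2
body[0] add  r5, r6, r1 → r5=0xd4
body[1] xor  r1, r2, r2 → r1=0x00
body[2] sub  r7, r4, r1 → r7=0x29
body[3] mov  r6, r5 → r6=0xd4
body[4] xor  r3, r5, r3 → r3=0x79
body[5] sub  r1, r3, #6 → r1=0x73
body[6] add  r0, r7, #63 → r0=0x68
epilogue: pop r0=0xa9, sp=0xa3
prologue pushed ['r0'] at ['0xa2']

MEM = 0xa9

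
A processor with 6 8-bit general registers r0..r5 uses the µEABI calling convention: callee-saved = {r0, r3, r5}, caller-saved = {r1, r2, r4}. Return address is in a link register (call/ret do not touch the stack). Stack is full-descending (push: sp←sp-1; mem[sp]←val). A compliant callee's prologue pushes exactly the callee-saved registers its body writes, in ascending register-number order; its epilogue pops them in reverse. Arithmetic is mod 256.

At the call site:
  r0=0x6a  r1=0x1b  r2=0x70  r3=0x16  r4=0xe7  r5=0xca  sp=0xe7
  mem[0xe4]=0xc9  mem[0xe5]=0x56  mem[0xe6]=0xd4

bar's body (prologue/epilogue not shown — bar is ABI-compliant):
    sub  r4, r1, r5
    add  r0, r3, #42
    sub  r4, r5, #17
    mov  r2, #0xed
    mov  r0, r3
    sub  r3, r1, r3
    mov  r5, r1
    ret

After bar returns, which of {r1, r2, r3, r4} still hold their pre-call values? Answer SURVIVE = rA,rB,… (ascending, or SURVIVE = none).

SURVIVE = r1,r3

prologue: push r0 -> mem[0xe6]=0x6a, sp=0xe6
prologue: push r3 -> mem[0xe5]=0x16, sp=0xe5
prologue: push r5 -> mem[0xe4]=0xca, sp=0xe4
body[0] sub  r4, r1, r5 -> r4=0x51
body[1] add  r0, r3, #42 -> r0=0x40
body[2] sub  r4, r5, #17 -> r4=0xb9
body[3] mov  r2, #0xed -> r2=0xed
body[4] mov  r0, r3 -> r0=0x16
body[5] sub  r3, r1, r3 -> r3=0x05
body[6] mov  r5, r1 -> r5=0x1b
epilogue: pop r5=0xca, sp=0xe5
epilogue: pop r3=0x16, sp=0xe6
epilogue: pop r0=0x6a, sp=0xe7
r1: caller-saved, written=False
r2: caller-saved, written=True
r3: callee-saved, written=True
r4: caller-saved, written=True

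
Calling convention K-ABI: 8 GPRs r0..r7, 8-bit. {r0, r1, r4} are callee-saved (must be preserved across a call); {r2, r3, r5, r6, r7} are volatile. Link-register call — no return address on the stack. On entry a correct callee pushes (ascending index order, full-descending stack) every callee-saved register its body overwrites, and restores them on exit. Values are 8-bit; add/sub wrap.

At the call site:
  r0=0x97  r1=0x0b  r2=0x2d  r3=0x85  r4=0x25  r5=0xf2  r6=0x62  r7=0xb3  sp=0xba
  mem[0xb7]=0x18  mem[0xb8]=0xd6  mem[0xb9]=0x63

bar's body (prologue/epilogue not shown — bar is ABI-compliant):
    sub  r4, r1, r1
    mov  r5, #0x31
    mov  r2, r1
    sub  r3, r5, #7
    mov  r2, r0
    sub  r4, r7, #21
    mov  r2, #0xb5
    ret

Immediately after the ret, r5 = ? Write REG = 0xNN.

REG = 0x31

prologue: push r4 → mem[0xb9]=0x25, sp=0xb9
body[0] sub  r4, r1, r1 → r4=0x00
body[1] mov  r5, #0x31 → r5=0x31
body[2] mov  r2, r1 → r2=0x0b
body[3] sub  r3, r5, #7 → r3=0x2a
body[4] mov  r2, r0 → r2=0x97
body[5] sub  r4, r7, #21 → r4=0x9e
body[6] mov  r2, #0xb5 → r2=0xb5
epilogue: pop r4=0x25, sp=0xba
r5 is caller-saved → body value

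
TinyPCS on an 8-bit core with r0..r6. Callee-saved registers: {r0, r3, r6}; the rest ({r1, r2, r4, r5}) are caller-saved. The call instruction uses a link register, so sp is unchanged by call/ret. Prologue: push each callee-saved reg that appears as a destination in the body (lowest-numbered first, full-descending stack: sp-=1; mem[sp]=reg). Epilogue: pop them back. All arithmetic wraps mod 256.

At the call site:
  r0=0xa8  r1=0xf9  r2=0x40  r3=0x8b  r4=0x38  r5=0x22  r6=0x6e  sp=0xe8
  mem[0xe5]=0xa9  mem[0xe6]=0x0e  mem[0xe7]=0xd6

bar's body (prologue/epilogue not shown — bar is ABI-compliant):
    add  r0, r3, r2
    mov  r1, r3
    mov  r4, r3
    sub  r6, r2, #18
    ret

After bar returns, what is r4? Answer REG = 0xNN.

prologue: push r0 → mem[0xe7]=0xa8, sp=0xe7
prologue: push r6 → mem[0xe6]=0x6e, sp=0xe6
body[0] add  r0, r3, r2 → r0=0xcb
body[1] mov  r1, r3 → r1=0x8b
body[2] mov  r4, r3 → r4=0x8b
body[3] sub  r6, r2, #18 → r6=0x2e
epilogue: pop r6=0x6e, sp=0xe7
epilogue: pop r0=0xa8, sp=0xe8
r4 is caller-saved → body value

REG = 0x8b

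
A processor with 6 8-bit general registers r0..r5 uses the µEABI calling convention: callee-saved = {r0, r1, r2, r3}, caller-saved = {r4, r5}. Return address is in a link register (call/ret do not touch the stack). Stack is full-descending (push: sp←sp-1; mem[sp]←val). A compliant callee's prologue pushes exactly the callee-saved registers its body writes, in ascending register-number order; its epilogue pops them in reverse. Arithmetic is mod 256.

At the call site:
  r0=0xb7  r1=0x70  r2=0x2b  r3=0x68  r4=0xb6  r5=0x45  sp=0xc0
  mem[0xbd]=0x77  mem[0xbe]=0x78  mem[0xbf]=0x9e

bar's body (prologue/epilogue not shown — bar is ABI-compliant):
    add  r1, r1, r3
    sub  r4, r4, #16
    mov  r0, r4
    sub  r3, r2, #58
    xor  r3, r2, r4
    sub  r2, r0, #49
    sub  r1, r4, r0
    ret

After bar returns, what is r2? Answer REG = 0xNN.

prologue: push r0 -> mem[0xbf]=0xb7, sp=0xbf
prologue: push r1 -> mem[0xbe]=0x70, sp=0xbe
prologue: push r2 -> mem[0xbd]=0x2b, sp=0xbd
prologue: push r3 -> mem[0xbc]=0x68, sp=0xbc
body[0] add  r1, r1, r3 -> r1=0xd8
body[1] sub  r4, r4, #16 -> r4=0xa6
body[2] mov  r0, r4 -> r0=0xa6
body[3] sub  r3, r2, #58 -> r3=0xf1
body[4] xor  r3, r2, r4 -> r3=0x8d
body[5] sub  r2, r0, #49 -> r2=0x75
body[6] sub  r1, r4, r0 -> r1=0x00
epilogue: pop r3=0x68, sp=0xbd
epilogue: pop r2=0x2b, sp=0xbe
epilogue: pop r1=0x70, sp=0xbf
epilogue: pop r0=0xb7, sp=0xc0
r2 is callee-saved -> restored

REG = 0x2b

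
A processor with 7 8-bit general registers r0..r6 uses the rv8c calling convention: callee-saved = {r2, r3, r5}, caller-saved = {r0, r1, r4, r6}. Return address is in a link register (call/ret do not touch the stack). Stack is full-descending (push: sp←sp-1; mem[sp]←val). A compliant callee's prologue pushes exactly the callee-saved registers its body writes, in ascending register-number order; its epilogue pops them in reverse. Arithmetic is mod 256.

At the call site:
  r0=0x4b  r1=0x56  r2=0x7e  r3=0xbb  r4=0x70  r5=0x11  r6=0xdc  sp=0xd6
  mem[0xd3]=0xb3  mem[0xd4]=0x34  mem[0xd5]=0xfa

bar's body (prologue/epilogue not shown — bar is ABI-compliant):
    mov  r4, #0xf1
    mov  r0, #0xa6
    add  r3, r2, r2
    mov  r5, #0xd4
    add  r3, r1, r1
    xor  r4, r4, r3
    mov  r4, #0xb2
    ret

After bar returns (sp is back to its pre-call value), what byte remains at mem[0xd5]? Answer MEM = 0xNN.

MEM = 0xbb

prologue: push r3 → mem[0xd5]=0xbb, sp=0xd5
prologue: push r5 → mem[0xd4]=0x11, sp=0xd4
body[0] mov  r4, #0xf1 → r4=0xf1
body[1] mov  r0, #0xa6 → r0=0xa6
body[2] add  r3, r2, r2 → r3=0xfc
body[3] mov  r5, #0xd4 → r5=0xd4
body[4] add  r3, r1, r1 → r3=0xac
body[5] xor  r4, r4, r3 → r4=0x5d
body[6] mov  r4, #0xb2 → r4=0xb2
epilogue: pop r5=0x11, sp=0xd5
epilogue: pop r3=0xbb, sp=0xd6
prologue pushed ['r3', 'r5'] at ['0xd5', '0xd4']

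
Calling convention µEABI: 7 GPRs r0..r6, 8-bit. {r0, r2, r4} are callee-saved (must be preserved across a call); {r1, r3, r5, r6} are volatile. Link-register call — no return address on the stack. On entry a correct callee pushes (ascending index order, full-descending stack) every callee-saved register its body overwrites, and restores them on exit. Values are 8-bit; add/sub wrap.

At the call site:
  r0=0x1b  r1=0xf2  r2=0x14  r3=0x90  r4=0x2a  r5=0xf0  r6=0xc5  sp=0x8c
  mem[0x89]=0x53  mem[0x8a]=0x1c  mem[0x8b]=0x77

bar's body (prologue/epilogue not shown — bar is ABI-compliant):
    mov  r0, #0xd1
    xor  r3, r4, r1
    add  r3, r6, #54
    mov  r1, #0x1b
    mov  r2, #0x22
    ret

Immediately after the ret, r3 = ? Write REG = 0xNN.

REG = 0xfb

prologue: push r0 → mem[0x8b]=0x1b, sp=0x8b
prologue: push r2 → mem[0x8a]=0x14, sp=0x8a
body[0] mov  r0, #0xd1 → r0=0xd1
body[1] xor  r3, r4, r1 → r3=0xd8
body[2] add  r3, r6, #54 → r3=0xfb
body[3] mov  r1, #0x1b → r1=0x1b
body[4] mov  r2, #0x22 → r2=0x22
epilogue: pop r2=0x14, sp=0x8b
epilogue: pop r0=0x1b, sp=0x8c
r3 is caller-saved → body value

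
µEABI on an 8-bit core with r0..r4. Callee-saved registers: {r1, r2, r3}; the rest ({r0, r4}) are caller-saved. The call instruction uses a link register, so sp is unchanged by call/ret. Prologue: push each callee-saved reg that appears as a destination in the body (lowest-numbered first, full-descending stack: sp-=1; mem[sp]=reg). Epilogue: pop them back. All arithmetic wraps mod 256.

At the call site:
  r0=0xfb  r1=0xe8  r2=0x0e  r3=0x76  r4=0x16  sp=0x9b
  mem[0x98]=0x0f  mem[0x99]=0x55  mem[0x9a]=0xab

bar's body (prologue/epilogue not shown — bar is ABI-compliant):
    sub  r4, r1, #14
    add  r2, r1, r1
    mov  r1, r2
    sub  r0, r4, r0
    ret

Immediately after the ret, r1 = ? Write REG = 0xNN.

prologue: push r1 -> mem[0x9a]=0xe8, sp=0x9a
prologue: push r2 -> mem[0x99]=0x0e, sp=0x99
body[0] sub  r4, r1, #14 -> r4=0xda
body[1] add  r2, r1, r1 -> r2=0xd0
body[2] mov  r1, r2 -> r1=0xd0
body[3] sub  r0, r4, r0 -> r0=0xdf
epilogue: pop r2=0x0e, sp=0x9a
epilogue: pop r1=0xe8, sp=0x9b
r1 is callee-saved -> restored

REG = 0xe8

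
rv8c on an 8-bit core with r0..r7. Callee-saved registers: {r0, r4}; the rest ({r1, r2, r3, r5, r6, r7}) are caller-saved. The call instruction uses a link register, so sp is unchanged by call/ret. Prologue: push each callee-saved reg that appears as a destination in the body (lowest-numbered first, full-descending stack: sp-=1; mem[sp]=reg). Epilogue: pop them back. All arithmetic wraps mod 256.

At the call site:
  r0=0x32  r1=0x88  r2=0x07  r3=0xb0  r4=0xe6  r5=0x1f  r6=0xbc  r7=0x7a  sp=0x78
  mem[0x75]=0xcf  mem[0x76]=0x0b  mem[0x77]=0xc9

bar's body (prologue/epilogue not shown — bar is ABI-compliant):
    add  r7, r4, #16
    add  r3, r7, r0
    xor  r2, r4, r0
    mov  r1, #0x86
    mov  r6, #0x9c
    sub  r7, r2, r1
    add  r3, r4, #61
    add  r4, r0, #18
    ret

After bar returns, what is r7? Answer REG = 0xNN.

REG = 0x4e

prologue: push r4 → mem[0x77]=0xe6, sp=0x77
body[0] add  r7, r4, #16 → r7=0xf6
body[1] add  r3, r7, r0 → r3=0x28
body[2] xor  r2, r4, r0 → r2=0xd4
body[3] mov  r1, #0x86 → r1=0x86
body[4] mov  r6, #0x9c → r6=0x9c
body[5] sub  r7, r2, r1 → r7=0x4e
body[6] add  r3, r4, #61 → r3=0x23
body[7] add  r4, r0, #18 → r4=0x44
epilogue: pop r4=0xe6, sp=0x78
r7 is caller-saved → body value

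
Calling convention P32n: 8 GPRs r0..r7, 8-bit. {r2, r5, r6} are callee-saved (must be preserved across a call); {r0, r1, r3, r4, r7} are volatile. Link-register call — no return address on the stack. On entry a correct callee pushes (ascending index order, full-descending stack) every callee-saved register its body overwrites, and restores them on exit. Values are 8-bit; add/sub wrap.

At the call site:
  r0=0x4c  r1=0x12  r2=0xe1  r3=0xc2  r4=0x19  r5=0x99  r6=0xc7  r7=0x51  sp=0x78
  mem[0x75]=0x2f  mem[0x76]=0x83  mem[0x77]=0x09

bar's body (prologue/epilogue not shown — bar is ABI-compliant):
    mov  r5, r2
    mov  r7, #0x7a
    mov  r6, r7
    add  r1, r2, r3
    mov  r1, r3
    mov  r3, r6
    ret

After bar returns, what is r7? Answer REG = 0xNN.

REG = 0x7a

prologue: push r5 -> mem[0x77]=0x99, sp=0x77
prologue: push r6 -> mem[0x76]=0xc7, sp=0x76
body[0] mov  r5, r2 -> r5=0xe1
body[1] mov  r7, #0x7a -> r7=0x7a
body[2] mov  r6, r7 -> r6=0x7a
body[3] add  r1, r2, r3 -> r1=0xa3
body[4] mov  r1, r3 -> r1=0xc2
body[5] mov  r3, r6 -> r3=0x7a
epilogue: pop r6=0xc7, sp=0x77
epilogue: pop r5=0x99, sp=0x78
r7 is caller-saved -> body value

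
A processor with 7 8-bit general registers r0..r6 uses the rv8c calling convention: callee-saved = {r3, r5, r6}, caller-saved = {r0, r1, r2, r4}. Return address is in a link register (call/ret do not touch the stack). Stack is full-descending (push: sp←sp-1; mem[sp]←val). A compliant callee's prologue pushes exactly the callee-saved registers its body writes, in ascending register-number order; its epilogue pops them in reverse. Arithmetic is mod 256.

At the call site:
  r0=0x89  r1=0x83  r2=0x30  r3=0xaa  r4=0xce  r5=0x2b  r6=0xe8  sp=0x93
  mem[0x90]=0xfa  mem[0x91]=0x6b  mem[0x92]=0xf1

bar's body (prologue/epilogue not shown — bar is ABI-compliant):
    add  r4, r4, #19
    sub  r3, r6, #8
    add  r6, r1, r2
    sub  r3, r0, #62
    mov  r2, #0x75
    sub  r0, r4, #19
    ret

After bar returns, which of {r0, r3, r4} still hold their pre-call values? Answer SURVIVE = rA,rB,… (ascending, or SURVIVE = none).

prologue: push r3 → mem[0x92]=0xaa, sp=0x92
prologue: push r6 → mem[0x91]=0xe8, sp=0x91
body[0] add  r4, r4, #19 → r4=0xe1
body[1] sub  r3, r6, #8 → r3=0xe0
body[2] add  r6, r1, r2 → r6=0xb3
body[3] sub  r3, r0, #62 → r3=0x4b
body[4] mov  r2, #0x75 → r2=0x75
body[5] sub  r0, r4, #19 → r0=0xce
epilogue: pop r6=0xe8, sp=0x92
epilogue: pop r3=0xaa, sp=0x93
r0: caller-saved, written=True
r3: callee-saved, written=True
r4: caller-saved, written=True

SURVIVE = r3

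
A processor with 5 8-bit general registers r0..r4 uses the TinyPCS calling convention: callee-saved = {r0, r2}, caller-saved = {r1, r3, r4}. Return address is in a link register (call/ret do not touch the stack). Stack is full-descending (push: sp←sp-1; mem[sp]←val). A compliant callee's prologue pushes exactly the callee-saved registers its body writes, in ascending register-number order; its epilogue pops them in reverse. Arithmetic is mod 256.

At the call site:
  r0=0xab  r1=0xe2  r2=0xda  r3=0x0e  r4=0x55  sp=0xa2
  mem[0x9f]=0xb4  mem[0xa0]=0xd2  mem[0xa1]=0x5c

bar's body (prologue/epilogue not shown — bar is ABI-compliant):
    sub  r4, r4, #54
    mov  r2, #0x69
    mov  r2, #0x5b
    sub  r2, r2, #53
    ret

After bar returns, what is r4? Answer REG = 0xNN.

prologue: push r2 → mem[0xa1]=0xda, sp=0xa1
body[0] sub  r4, r4, #54 → r4=0x1f
body[1] mov  r2, #0x69 → r2=0x69
body[2] mov  r2, #0x5b → r2=0x5b
body[3] sub  r2, r2, #53 → r2=0x26
epilogue: pop r2=0xda, sp=0xa2
r4 is caller-saved → body value

REG = 0x1f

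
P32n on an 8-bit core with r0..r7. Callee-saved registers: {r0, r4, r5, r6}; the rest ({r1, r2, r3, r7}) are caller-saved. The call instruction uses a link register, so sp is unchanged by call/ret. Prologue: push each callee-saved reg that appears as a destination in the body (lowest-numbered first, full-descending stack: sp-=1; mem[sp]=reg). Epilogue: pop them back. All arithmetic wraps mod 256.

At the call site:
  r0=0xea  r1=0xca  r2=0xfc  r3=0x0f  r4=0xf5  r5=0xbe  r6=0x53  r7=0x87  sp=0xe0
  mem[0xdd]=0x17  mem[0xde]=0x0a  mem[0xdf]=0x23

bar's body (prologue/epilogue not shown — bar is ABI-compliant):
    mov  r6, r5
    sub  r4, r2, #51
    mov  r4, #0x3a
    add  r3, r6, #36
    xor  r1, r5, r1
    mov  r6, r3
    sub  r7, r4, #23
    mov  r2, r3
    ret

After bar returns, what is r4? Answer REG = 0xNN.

prologue: push r4 → mem[0xdf]=0xf5, sp=0xdf
prologue: push r6 → mem[0xde]=0x53, sp=0xde
body[0] mov  r6, r5 → r6=0xbe
body[1] sub  r4, r2, #51 → r4=0xc9
body[2] mov  r4, #0x3a → r4=0x3a
body[3] add  r3, r6, #36 → r3=0xe2
body[4] xor  r1, r5, r1 → r1=0x74
body[5] mov  r6, r3 → r6=0xe2
body[6] sub  r7, r4, #23 → r7=0x23
body[7] mov  r2, r3 → r2=0xe2
epilogue: pop r6=0x53, sp=0xdf
epilogue: pop r4=0xf5, sp=0xe0
r4 is callee-saved → restored

REG = 0xf5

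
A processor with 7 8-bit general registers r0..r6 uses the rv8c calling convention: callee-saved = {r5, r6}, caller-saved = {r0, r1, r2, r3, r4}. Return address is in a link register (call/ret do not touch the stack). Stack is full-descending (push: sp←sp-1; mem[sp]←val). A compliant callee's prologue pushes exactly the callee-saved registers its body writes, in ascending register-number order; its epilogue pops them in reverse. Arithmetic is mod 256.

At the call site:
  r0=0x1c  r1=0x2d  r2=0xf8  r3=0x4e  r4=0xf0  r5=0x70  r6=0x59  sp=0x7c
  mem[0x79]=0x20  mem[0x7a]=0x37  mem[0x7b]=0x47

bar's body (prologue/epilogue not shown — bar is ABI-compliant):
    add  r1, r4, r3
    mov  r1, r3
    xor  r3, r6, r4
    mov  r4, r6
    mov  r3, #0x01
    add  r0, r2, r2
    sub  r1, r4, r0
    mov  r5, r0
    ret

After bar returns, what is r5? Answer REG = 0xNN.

REG = 0x70

prologue: push r5 → mem[0x7b]=0x70, sp=0x7b
body[0] add  r1, r4, r3 → r1=0x3e
body[1] mov  r1, r3 → r1=0x4e
body[2] xor  r3, r6, r4 → r3=0xa9
body[3] mov  r4, r6 → r4=0x59
body[4] mov  r3, #0x01 → r3=0x01
body[5] add  r0, r2, r2 → r0=0xf0
body[6] sub  r1, r4, r0 → r1=0x69
body[7] mov  r5, r0 → r5=0xf0
epilogue: pop r5=0x70, sp=0x7c
r5 is callee-saved → restored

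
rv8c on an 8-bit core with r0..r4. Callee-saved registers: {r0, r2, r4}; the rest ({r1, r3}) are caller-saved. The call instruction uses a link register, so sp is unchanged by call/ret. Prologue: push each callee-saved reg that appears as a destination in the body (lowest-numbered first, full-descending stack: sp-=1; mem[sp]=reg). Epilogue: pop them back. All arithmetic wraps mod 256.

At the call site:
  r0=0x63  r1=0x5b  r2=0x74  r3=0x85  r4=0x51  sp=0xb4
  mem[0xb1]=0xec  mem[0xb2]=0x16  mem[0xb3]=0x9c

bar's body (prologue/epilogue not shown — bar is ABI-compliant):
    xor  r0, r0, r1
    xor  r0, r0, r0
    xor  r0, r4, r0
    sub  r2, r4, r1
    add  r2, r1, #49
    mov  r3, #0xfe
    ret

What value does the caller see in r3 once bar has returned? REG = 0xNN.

REG = 0xfe

prologue: push r0 -> mem[0xb3]=0x63, sp=0xb3
prologue: push r2 -> mem[0xb2]=0x74, sp=0xb2
body[0] xor  r0, r0, r1 -> r0=0x38
body[1] xor  r0, r0, r0 -> r0=0x00
body[2] xor  r0, r4, r0 -> r0=0x51
body[3] sub  r2, r4, r1 -> r2=0xf6
body[4] add  r2, r1, #49 -> r2=0x8c
body[5] mov  r3, #0xfe -> r3=0xfe
epilogue: pop r2=0x74, sp=0xb3
epilogue: pop r0=0x63, sp=0xb4
r3 is caller-saved -> body value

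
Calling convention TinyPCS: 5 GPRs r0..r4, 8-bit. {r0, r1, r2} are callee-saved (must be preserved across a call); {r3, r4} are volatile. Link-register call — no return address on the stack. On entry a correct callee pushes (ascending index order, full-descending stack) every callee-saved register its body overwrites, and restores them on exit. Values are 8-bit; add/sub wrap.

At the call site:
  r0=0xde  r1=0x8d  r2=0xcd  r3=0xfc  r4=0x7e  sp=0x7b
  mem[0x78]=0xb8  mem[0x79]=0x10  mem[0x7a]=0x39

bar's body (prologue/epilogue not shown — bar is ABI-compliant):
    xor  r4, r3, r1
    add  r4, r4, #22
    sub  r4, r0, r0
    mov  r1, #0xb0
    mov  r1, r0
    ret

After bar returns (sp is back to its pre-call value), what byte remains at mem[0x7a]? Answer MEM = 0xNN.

prologue: push r1 -> mem[0x7a]=0x8d, sp=0x7a
body[0] xor  r4, r3, r1 -> r4=0x71
body[1] add  r4, r4, #22 -> r4=0x87
body[2] sub  r4, r0, r0 -> r4=0x00
body[3] mov  r1, #0xb0 -> r1=0xb0
body[4] mov  r1, r0 -> r1=0xde
epilogue: pop r1=0x8d, sp=0x7b
prologue pushed ['r1'] at ['0x7a']

MEM = 0x8d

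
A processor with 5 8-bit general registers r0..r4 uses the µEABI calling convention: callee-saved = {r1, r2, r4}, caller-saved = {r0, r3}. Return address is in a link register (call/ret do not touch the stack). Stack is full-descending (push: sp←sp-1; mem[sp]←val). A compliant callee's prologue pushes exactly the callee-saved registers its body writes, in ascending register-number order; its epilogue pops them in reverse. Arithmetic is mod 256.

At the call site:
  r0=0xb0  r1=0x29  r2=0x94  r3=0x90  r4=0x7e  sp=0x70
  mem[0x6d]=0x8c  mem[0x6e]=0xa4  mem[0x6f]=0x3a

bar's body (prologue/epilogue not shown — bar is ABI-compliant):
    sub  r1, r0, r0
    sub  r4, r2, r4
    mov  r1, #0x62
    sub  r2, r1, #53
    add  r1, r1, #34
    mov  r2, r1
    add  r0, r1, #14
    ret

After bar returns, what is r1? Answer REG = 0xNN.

prologue: push r1 -> mem[0x6f]=0x29, sp=0x6f
prologue: push r2 -> mem[0x6e]=0x94, sp=0x6e
prologue: push r4 -> mem[0x6d]=0x7e, sp=0x6d
body[0] sub  r1, r0, r0 -> r1=0x00
body[1] sub  r4, r2, r4 -> r4=0x16
body[2] mov  r1, #0x62 -> r1=0x62
body[3] sub  r2, r1, #53 -> r2=0x2d
body[4] add  r1, r1, #34 -> r1=0x84
body[5] mov  r2, r1 -> r2=0x84
body[6] add  r0, r1, #14 -> r0=0x92
epilogue: pop r4=0x7e, sp=0x6e
epilogue: pop r2=0x94, sp=0x6f
epilogue: pop r1=0x29, sp=0x70
r1 is callee-saved -> restored

REG = 0x29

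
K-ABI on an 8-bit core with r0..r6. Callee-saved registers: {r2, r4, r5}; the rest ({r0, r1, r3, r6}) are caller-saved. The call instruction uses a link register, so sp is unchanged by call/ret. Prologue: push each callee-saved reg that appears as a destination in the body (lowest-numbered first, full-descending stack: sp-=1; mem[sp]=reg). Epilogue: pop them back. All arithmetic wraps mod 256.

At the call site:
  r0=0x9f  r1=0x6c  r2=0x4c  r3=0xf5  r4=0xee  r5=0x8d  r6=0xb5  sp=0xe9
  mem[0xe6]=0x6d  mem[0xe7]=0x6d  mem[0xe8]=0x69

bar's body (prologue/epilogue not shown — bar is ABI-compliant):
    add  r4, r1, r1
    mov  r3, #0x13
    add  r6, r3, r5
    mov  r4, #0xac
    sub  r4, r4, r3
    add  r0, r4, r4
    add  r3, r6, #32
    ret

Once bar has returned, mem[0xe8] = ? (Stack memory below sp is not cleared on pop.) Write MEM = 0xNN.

prologue: push r4 -> mem[0xe8]=0xee, sp=0xe8
body[0] add  r4, r1, r1 -> r4=0xd8
body[1] mov  r3, #0x13 -> r3=0x13
body[2] add  r6, r3, r5 -> r6=0xa0
body[3] mov  r4, #0xac -> r4=0xac
body[4] sub  r4, r4, r3 -> r4=0x99
body[5] add  r0, r4, r4 -> r0=0x32
body[6] add  r3, r6, #32 -> r3=0xc0
epilogue: pop r4=0xee, sp=0xe9
prologue pushed ['r4'] at ['0xe8']

MEM = 0xee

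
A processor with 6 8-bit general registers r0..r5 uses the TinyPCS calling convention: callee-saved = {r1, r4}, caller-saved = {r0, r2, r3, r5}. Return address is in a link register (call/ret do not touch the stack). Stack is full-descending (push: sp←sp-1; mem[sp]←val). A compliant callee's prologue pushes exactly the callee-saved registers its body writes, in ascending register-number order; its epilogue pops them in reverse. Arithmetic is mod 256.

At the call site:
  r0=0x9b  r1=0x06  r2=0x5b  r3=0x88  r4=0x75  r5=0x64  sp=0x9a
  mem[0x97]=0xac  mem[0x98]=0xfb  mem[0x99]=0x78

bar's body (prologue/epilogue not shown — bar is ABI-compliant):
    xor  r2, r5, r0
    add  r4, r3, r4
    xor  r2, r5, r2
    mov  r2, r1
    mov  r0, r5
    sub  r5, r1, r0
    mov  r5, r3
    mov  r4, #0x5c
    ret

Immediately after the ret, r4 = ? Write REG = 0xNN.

prologue: push r4 -> mem[0x99]=0x75, sp=0x99
body[0] xor  r2, r5, r0 -> r2=0xff
body[1] add  r4, r3, r4 -> r4=0xfd
body[2] xor  r2, r5, r2 -> r2=0x9b
body[3] mov  r2, r1 -> r2=0x06
body[4] mov  r0, r5 -> r0=0x64
body[5] sub  r5, r1, r0 -> r5=0xa2
body[6] mov  r5, r3 -> r5=0x88
body[7] mov  r4, #0x5c -> r4=0x5c
epilogue: pop r4=0x75, sp=0x9a
r4 is callee-saved -> restored

REG = 0x75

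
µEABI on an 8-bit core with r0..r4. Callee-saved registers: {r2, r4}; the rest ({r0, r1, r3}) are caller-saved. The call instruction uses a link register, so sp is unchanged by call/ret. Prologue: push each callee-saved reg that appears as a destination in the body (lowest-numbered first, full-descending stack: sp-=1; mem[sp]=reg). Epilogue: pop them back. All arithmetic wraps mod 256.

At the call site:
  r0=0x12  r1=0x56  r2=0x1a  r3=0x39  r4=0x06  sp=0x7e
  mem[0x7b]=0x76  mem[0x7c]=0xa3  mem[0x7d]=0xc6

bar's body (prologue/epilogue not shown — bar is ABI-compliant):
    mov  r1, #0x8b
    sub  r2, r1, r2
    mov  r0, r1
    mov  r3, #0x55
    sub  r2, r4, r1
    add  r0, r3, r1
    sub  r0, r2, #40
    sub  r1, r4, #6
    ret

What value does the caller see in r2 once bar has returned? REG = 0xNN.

prologue: push r2 -> mem[0x7d]=0x1a, sp=0x7d
body[0] mov  r1, #0x8b -> r1=0x8b
body[1] sub  r2, r1, r2 -> r2=0x71
body[2] mov  r0, r1 -> r0=0x8b
body[3] mov  r3, #0x55 -> r3=0x55
body[4] sub  r2, r4, r1 -> r2=0x7b
body[5] add  r0, r3, r1 -> r0=0xe0
body[6] sub  r0, r2, #40 -> r0=0x53
body[7] sub  r1, r4, #6 -> r1=0x00
epilogue: pop r2=0x1a, sp=0x7e
r2 is callee-saved -> restored

REG = 0x1a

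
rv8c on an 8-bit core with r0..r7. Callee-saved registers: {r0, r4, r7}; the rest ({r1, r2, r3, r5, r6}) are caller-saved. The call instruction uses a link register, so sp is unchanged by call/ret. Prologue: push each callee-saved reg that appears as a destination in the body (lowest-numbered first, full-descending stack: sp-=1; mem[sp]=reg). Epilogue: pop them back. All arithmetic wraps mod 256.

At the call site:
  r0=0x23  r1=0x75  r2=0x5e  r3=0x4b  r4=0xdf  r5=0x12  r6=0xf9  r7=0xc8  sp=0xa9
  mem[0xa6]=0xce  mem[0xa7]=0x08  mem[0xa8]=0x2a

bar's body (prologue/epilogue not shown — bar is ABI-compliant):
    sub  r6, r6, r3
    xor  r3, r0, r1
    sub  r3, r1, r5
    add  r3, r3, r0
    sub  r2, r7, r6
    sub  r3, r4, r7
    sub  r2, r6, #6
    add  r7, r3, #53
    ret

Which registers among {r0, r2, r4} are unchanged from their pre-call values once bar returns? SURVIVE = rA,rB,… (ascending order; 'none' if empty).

SURVIVE = r0,r4

prologue: push r7 -> mem[0xa8]=0xc8, sp=0xa8
body[0] sub  r6, r6, r3 -> r6=0xae
body[1] xor  r3, r0, r1 -> r3=0x56
body[2] sub  r3, r1, r5 -> r3=0x63
body[3] add  r3, r3, r0 -> r3=0x86
body[4] sub  r2, r7, r6 -> r2=0x1a
body[5] sub  r3, r4, r7 -> r3=0x17
body[6] sub  r2, r6, #6 -> r2=0xa8
body[7] add  r7, r3, #53 -> r7=0x4c
epilogue: pop r7=0xc8, sp=0xa9
r0: callee-saved, written=False
r2: caller-saved, written=True
r4: callee-saved, written=False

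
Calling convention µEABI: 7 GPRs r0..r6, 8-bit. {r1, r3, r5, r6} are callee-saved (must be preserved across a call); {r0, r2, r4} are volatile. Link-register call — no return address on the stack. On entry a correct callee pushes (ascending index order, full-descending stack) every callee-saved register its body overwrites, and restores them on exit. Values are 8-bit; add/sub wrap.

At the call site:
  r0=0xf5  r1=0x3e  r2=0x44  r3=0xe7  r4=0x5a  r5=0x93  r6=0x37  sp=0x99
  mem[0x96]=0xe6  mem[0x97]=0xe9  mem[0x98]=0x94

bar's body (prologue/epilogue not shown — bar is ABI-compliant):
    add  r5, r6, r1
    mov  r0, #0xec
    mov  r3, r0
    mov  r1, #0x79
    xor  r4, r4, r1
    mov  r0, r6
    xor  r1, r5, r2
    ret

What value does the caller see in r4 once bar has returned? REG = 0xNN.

REG = 0x23

prologue: push r1 -> mem[0x98]=0x3e, sp=0x98
prologue: push r3 -> mem[0x97]=0xe7, sp=0x97
prologue: push r5 -> mem[0x96]=0x93, sp=0x96
body[0] add  r5, r6, r1 -> r5=0x75
body[1] mov  r0, #0xec -> r0=0xec
body[2] mov  r3, r0 -> r3=0xec
body[3] mov  r1, #0x79 -> r1=0x79
body[4] xor  r4, r4, r1 -> r4=0x23
body[5] mov  r0, r6 -> r0=0x37
body[6] xor  r1, r5, r2 -> r1=0x31
epilogue: pop r5=0x93, sp=0x97
epilogue: pop r3=0xe7, sp=0x98
epilogue: pop r1=0x3e, sp=0x99
r4 is caller-saved -> body value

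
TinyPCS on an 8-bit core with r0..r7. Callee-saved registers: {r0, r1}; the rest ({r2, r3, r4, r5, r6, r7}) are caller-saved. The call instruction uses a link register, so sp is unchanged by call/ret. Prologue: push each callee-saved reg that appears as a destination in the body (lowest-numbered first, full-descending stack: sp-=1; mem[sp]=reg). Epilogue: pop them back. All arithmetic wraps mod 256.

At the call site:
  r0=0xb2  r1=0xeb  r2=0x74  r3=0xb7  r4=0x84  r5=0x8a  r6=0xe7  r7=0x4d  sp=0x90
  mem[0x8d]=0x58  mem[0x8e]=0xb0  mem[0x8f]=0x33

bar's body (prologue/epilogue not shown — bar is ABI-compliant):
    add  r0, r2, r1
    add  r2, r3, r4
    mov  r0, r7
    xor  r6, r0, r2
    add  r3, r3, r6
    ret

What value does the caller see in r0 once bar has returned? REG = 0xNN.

REG = 0xb2

prologue: push r0 -> mem[0x8f]=0xb2, sp=0x8f
body[0] add  r0, r2, r1 -> r0=0x5f
body[1] add  r2, r3, r4 -> r2=0x3b
body[2] mov  r0, r7 -> r0=0x4d
body[3] xor  r6, r0, r2 -> r6=0x76
body[4] add  r3, r3, r6 -> r3=0x2d
epilogue: pop r0=0xb2, sp=0x90
r0 is callee-saved -> restored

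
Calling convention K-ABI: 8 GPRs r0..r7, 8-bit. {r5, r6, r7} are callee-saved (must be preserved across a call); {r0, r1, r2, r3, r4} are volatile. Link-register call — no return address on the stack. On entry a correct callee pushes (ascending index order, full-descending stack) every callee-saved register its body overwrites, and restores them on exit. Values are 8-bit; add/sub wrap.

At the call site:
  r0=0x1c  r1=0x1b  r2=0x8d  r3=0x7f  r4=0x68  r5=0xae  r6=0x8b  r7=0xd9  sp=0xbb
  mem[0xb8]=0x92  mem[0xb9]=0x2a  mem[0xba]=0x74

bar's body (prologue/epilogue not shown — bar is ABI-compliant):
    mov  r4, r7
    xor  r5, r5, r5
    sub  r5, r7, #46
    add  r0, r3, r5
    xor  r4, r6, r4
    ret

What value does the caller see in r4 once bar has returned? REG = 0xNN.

prologue: push r5 -> mem[0xba]=0xae, sp=0xba
body[0] mov  r4, r7 -> r4=0xd9
body[1] xor  r5, r5, r5 -> r5=0x00
body[2] sub  r5, r7, #46 -> r5=0xab
body[3] add  r0, r3, r5 -> r0=0x2a
body[4] xor  r4, r6, r4 -> r4=0x52
epilogue: pop r5=0xae, sp=0xbb
r4 is caller-saved -> body value

REG = 0x52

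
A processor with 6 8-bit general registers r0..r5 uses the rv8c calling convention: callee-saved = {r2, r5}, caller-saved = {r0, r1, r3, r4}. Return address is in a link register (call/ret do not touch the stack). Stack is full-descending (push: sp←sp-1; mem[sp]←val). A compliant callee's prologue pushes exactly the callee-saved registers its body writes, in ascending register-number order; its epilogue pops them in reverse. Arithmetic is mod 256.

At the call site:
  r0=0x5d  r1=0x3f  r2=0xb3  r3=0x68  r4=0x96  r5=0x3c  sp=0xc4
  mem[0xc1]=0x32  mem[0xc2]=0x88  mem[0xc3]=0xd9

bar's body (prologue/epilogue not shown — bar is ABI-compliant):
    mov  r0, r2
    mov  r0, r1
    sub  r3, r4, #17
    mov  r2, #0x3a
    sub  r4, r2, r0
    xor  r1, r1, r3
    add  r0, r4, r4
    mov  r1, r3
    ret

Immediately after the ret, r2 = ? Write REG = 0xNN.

prologue: push r2 -> mem[0xc3]=0xb3, sp=0xc3
body[0] mov  r0, r2 -> r0=0xb3
body[1] mov  r0, r1 -> r0=0x3f
body[2] sub  r3, r4, #17 -> r3=0x85
body[3] mov  r2, #0x3a -> r2=0x3a
body[4] sub  r4, r2, r0 -> r4=0xfb
body[5] xor  r1, r1, r3 -> r1=0xba
body[6] add  r0, r4, r4 -> r0=0xf6
body[7] mov  r1, r3 -> r1=0x85
epilogue: pop r2=0xb3, sp=0xc4
r2 is callee-saved -> restored

REG = 0xb3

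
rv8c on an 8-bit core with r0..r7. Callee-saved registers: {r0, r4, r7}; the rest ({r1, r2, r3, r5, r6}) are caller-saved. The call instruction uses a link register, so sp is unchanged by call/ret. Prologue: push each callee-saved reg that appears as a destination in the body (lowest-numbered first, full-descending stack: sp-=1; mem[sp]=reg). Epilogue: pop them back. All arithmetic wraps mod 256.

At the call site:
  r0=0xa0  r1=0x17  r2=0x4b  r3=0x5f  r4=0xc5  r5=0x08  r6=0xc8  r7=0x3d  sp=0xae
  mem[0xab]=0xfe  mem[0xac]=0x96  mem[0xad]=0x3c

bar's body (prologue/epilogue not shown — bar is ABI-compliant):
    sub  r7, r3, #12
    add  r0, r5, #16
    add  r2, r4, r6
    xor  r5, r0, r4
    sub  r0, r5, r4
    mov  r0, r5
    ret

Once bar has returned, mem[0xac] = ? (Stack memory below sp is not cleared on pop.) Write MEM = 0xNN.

MEM = 0x3d

prologue: push r0 -> mem[0xad]=0xa0, sp=0xad
prologue: push r7 -> mem[0xac]=0x3d, sp=0xac
body[0] sub  r7, r3, #12 -> r7=0x53
body[1] add  r0, r5, #16 -> r0=0x18
body[2] add  r2, r4, r6 -> r2=0x8d
body[3] xor  r5, r0, r4 -> r5=0xdd
body[4] sub  r0, r5, r4 -> r0=0x18
body[5] mov  r0, r5 -> r0=0xdd
epilogue: pop r7=0x3d, sp=0xad
epilogue: pop r0=0xa0, sp=0xae
prologue pushed ['r0', 'r7'] at ['0xad', '0xac']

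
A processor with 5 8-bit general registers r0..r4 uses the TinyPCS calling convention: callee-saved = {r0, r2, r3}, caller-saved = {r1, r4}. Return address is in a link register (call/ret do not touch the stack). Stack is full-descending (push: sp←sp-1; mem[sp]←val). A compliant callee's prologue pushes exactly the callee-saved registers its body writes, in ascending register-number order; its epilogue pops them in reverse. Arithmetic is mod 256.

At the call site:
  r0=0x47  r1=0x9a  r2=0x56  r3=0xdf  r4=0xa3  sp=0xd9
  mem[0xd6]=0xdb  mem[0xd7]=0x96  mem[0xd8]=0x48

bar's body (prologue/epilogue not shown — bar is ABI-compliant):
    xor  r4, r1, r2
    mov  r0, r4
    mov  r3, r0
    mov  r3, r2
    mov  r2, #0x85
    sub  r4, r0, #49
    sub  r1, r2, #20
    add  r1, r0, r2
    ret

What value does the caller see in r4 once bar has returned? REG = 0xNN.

prologue: push r0 → mem[0xd8]=0x47, sp=0xd8
prologue: push r2 → mem[0xd7]=0x56, sp=0xd7
prologue: push r3 → mem[0xd6]=0xdf, sp=0xd6
body[0] xor  r4, r1, r2 → r4=0xcc
body[1] mov  r0, r4 → r0=0xcc
body[2] mov  r3, r0 → r3=0xcc
body[3] mov  r3, r2 → r3=0x56
body[4] mov  r2, #0x85 → r2=0x85
body[5] sub  r4, r0, #49 → r4=0x9b
body[6] sub  r1, r2, #20 → r1=0x71
body[7] add  r1, r0, r2 → r1=0x51
epilogue: pop r3=0xdf, sp=0xd7
epilogue: pop r2=0x56, sp=0xd8
epilogue: pop r0=0x47, sp=0xd9
r4 is caller-saved → body value

REG = 0x9b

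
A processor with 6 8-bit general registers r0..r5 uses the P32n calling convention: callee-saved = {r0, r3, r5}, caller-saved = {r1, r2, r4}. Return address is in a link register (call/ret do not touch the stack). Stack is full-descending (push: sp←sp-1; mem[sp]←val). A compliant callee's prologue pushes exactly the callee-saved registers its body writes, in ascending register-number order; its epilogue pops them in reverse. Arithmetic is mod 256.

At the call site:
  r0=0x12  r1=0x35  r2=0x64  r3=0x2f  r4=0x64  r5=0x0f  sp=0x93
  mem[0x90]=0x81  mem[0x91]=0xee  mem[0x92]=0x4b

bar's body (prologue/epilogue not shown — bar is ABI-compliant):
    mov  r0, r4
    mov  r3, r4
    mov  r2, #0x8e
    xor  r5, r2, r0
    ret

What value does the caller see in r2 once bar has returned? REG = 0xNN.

REG = 0x8e

prologue: push r0 → mem[0x92]=0x12, sp=0x92
prologue: push r3 → mem[0x91]=0x2f, sp=0x91
prologue: push r5 → mem[0x90]=0x0f, sp=0x90
body[0] mov  r0, r4 → r0=0x64
body[1] mov  r3, r4 → r3=0x64
body[2] mov  r2, #0x8e → r2=0x8e
body[3] xor  r5, r2, r0 → r5=0xea
epilogue: pop r5=0x0f, sp=0x91
epilogue: pop r3=0x2f, sp=0x92
epilogue: pop r0=0x12, sp=0x93
r2 is caller-saved → body value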